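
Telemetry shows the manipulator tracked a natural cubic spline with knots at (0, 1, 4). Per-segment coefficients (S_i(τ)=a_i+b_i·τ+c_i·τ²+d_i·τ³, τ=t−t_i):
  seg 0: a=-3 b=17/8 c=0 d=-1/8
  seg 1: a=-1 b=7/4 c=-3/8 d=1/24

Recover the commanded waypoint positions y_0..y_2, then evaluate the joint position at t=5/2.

y_0 = S_0(0) = a_0 = -3
y_1 = S_1(0) = a_1 = -1
y_2 = S_1(3) = 2
t_q=5/2 is in segment 1 (τ=3/2); S_1(τ)=59/64

y_0=-3 y_1=-1 y_2=2
S(5/2) = 59/64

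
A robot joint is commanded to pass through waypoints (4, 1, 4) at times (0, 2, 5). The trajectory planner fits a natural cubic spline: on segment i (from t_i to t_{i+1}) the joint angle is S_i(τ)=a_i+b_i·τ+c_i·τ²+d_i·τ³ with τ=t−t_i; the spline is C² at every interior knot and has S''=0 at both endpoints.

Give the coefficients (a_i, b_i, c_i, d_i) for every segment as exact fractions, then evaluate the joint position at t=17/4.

  seg 0: a=4 b=-2 c=0 d=1/8
  seg 1: a=1 b=-1/2 c=3/4 d=-1/12
S(17/4) = 697/256

Δ: Δ0=-3/2, Δ1=1
row 1: diag=10, rhs=15; c'=3/10, d'=3/2
back: M1=3/2
M: M0=0, M1=3/2, M2=0
seg 0: a=4, c=M0/2=0, d=(M1−M0)/(6·2)=1/8, b=Δ0−h0·(2M0+M1)/6=-2
seg 1: a=1, c=M1/2=3/4, d=(M2−M1)/(6·3)=-1/12, b=Δ1−h1·(2M1+M2)/6=-1/2
t_q=17/4 → seg 1, τ=9/4; S=1+-1/2·τ+3/4·τ²+-1/12·τ³=697/256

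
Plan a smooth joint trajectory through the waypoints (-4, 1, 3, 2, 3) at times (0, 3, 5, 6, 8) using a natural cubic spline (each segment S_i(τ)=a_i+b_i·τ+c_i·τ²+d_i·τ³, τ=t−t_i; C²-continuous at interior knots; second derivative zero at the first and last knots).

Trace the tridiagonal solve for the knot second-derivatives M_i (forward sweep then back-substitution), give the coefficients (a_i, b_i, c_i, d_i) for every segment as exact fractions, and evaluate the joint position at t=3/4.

Δ: Δ0=5/3, Δ1=1, Δ2=-1, Δ3=1/2
row 1: diag=10, rhs=-4; c'=1/5, d'=-2/5
row 2: denom=6−2·1/5=28/5; d'=(-12−2·-2/5)/(28/5)=-2
row 3: denom=6−1·5/28=163/28; d'=(9−1·-2)/(163/28)=308/163
back: M3=308/163
back: M2=-2−5/28·308/163=-381/163
back: M1=-2/5−1/5·-381/163=11/163
M: M0=0, M1=11/163, M2=-381/163, M3=308/163, M4=0
seg 0: a=-4, c=M0/2=0, d=(M1−M0)/(6·3)=11/2934, b=Δ0−h0·(2M0+M1)/6=1597/978
seg 1: a=1, c=M1/2=11/326, d=(M2−M1)/(6·2)=-98/489, b=Δ1−h1·(2M1+M2)/6=848/489
seg 2: a=3, c=M2/2=-381/326, d=(M3−M2)/(6·1)=689/978, b=Δ2−h2·(2M2+M3)/6=-262/489
seg 3: a=2, c=M3/2=154/163, d=(M4−M3)/(6·2)=-77/489, b=Δ3−h3·(2M3+M4)/6=-743/978
t_q=3/4 → seg 0, τ=3/4; S=-4+1597/978·τ+0·τ²+11/2934·τ³=-57871/20864

  seg 0: a=-4 b=1597/978 c=0 d=11/2934
  seg 1: a=1 b=848/489 c=11/326 d=-98/489
  seg 2: a=3 b=-262/489 c=-381/326 d=689/978
  seg 3: a=2 b=-743/978 c=154/163 d=-77/489
S(3/4) = -57871/20864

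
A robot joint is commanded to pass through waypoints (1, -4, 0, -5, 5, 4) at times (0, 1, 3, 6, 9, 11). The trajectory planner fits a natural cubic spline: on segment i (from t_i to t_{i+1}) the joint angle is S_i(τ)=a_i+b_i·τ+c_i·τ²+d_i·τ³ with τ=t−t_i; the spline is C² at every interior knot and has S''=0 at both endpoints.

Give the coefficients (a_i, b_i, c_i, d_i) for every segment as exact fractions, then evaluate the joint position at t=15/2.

  seg 0: a=1 b=-36703/5676 c=0 d=8323/5676
  seg 1: a=-4 b=-5867/2838 c=8323/1892 d=-6713/5676
  seg 2: a=0 b=3793/2838 c=-5103/1892 d=3209/5676
  seg 3: a=-5 b=2375/5676 c=1131/473 d=-8057/17028
  seg 4: a=5 b=5647/2838 c=-3533/1892 d=3533/11352
S(15/2) = -8919/15136

Δ: Δ0=-5, Δ1=2, Δ2=-5/3, Δ3=10/3, Δ4=-1/2
row 1: diag=6, rhs=42; c'=1/3, d'=7
row 2: denom=10−2·1/3=28/3; d'=(-22−2·7)/(28/3)=-27/7
row 3: denom=12−3·9/28=309/28; d'=(30−3·-27/7)/(309/28)=388/103
row 4: denom=10−3·28/103=946/103; d'=(-23−3·388/103)/(946/103)=-3533/946
back: M4=-3533/946
back: M3=388/103−28/103·-3533/946=2262/473
back: M2=-27/7−9/28·2262/473=-5103/946
back: M1=7−1/3·-5103/946=8323/946
M: M0=0, M1=8323/946, M2=-5103/946, M3=2262/473, M4=-3533/946, M5=0
seg 0: a=1, c=M0/2=0, d=(M1−M0)/(6·1)=8323/5676, b=Δ0−h0·(2M0+M1)/6=-36703/5676
seg 1: a=-4, c=M1/2=8323/1892, d=(M2−M1)/(6·2)=-6713/5676, b=Δ1−h1·(2M1+M2)/6=-5867/2838
seg 2: a=0, c=M2/2=-5103/1892, d=(M3−M2)/(6·3)=3209/5676, b=Δ2−h2·(2M2+M3)/6=3793/2838
seg 3: a=-5, c=M3/2=1131/473, d=(M4−M3)/(6·3)=-8057/17028, b=Δ3−h3·(2M3+M4)/6=2375/5676
seg 4: a=5, c=M4/2=-3533/1892, d=(M5−M4)/(6·2)=3533/11352, b=Δ4−h4·(2M4+M5)/6=5647/2838
t_q=15/2 → seg 3, τ=3/2; S=-5+2375/5676·τ+1131/473·τ²+-8057/17028·τ³=-8919/15136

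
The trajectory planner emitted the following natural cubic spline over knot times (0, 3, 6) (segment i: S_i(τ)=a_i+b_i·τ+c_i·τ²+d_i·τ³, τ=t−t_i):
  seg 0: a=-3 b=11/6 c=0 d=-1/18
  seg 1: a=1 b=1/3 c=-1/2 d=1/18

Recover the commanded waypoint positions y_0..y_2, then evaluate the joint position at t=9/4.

y_0=-3 y_1=1 y_2=-1
S(9/4) = 63/128

y_0 = S_0(0) = a_0 = -3
y_1 = S_1(0) = a_1 = 1
y_2 = S_1(3) = -1
t_q=9/4 is in segment 0 (τ=9/4); S_0(τ)=63/128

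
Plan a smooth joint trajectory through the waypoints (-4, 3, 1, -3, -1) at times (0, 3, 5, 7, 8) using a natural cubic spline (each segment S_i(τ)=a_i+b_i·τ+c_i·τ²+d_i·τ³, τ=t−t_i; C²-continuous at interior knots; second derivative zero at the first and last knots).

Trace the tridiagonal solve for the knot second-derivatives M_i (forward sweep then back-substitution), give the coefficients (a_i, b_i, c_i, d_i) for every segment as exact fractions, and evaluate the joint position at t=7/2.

Δ: Δ0=7/3, Δ1=-1, Δ2=-2, Δ3=2
row 1: diag=10, rhs=-20; c'=1/5, d'=-2
row 2: denom=8−2·1/5=38/5; d'=(-6−2·-2)/(38/5)=-5/19
row 3: denom=6−2·5/19=104/19; d'=(24−2·-5/19)/(104/19)=233/52
back: M3=233/52
back: M2=-5/19−5/19·233/52=-75/52
back: M1=-2−1/5·-75/52=-89/52
M: M0=0, M1=-89/52, M2=-75/52, M3=233/52, M4=0
seg 0: a=-4, c=M0/2=0, d=(M1−M0)/(6·3)=-89/936, b=Δ0−h0·(2M0+M1)/6=995/312
seg 1: a=3, c=M1/2=-89/104, d=(M2−M1)/(6·2)=7/312, b=Δ1−h1·(2M1+M2)/6=97/156
seg 2: a=1, c=M2/2=-75/104, d=(M3−M2)/(6·2)=77/156, b=Δ2−h2·(2M2+M3)/6=-395/156
seg 3: a=-3, c=M3/2=233/104, d=(M4−M3)/(6·1)=-233/312, b=Δ3−h3·(2M3+M4)/6=79/156
t_q=7/2 → seg 1, τ=1/2; S=3+97/156·τ+-89/104·τ²+7/312·τ³=2579/832

  seg 0: a=-4 b=995/312 c=0 d=-89/936
  seg 1: a=3 b=97/156 c=-89/104 d=7/312
  seg 2: a=1 b=-395/156 c=-75/104 d=77/156
  seg 3: a=-3 b=79/156 c=233/104 d=-233/312
S(7/2) = 2579/832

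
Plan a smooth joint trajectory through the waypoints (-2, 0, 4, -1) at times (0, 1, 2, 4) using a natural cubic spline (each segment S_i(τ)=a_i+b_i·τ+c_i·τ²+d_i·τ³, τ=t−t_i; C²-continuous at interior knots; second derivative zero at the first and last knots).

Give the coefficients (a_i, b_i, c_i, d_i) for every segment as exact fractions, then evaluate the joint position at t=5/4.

Δ: Δ0=2, Δ1=4, Δ2=-5/2
row 1: diag=4, rhs=12; c'=1/4, d'=3
row 2: denom=6−1·1/4=23/4; d'=(-39−1·3)/(23/4)=-168/23
back: M2=-168/23
back: M1=3−1/4·-168/23=111/23
M: M0=0, M1=111/23, M2=-168/23, M3=0
seg 0: a=-2, c=M0/2=0, d=(M1−M0)/(6·1)=37/46, b=Δ0−h0·(2M0+M1)/6=55/46
seg 1: a=0, c=M1/2=111/46, d=(M2−M1)/(6·1)=-93/46, b=Δ1−h1·(2M1+M2)/6=83/23
seg 2: a=4, c=M2/2=-84/23, d=(M3−M2)/(6·2)=14/23, b=Δ2−h2·(2M2+M3)/6=109/46
t_q=5/4 → seg 1, τ=1/4; S=0+83/23·τ+111/46·τ²+-93/46·τ³=3007/2944

  seg 0: a=-2 b=55/46 c=0 d=37/46
  seg 1: a=0 b=83/23 c=111/46 d=-93/46
  seg 2: a=4 b=109/46 c=-84/23 d=14/23
S(5/4) = 3007/2944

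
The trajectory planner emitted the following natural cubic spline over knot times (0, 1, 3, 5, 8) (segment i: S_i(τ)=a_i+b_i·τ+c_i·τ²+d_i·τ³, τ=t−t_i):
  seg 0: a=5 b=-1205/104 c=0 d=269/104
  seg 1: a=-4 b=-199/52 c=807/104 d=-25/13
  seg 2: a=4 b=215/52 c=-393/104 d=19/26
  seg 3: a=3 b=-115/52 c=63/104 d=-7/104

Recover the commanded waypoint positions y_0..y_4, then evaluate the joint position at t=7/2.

y_0=5 y_1=-4 y_2=4 y_3=3 y_4=0
S(7/2) = 2169/416

y_0 = S_0(0) = a_0 = 5
y_1 = S_1(0) = a_1 = -4
y_2 = S_2(0) = a_2 = 4
y_3 = S_3(0) = a_3 = 3
y_4 = S_3(3) = 0
t_q=7/2 is in segment 2 (τ=1/2); S_2(τ)=2169/416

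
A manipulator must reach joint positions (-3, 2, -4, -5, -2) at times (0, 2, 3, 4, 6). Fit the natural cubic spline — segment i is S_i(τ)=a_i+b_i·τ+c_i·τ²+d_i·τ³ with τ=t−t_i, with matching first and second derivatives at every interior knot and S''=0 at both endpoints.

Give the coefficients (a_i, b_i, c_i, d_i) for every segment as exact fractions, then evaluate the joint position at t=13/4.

Δ: Δ0=5/2, Δ1=-6, Δ2=-1, Δ3=3/2
row 1: diag=6, rhs=-51; c'=1/6, d'=-17/2
row 2: denom=4−1·1/6=23/6; d'=(30−1·-17/2)/(23/6)=231/23
row 3: denom=6−1·6/23=132/23; d'=(15−1·231/23)/(132/23)=19/22
back: M3=19/22
back: M2=231/23−6/23·19/22=108/11
back: M1=-17/2−1/6·108/11=-223/22
M: M0=0, M1=-223/22, M2=108/11, M3=19/22, M4=0
seg 0: a=-3, c=M0/2=0, d=(M1−M0)/(6·2)=-223/264, b=Δ0−h0·(2M0+M1)/6=194/33
seg 1: a=2, c=M1/2=-223/44, d=(M2−M1)/(6·1)=439/132, b=Δ1−h1·(2M1+M2)/6=-281/66
seg 2: a=-4, c=M2/2=54/11, d=(M3−M2)/(6·1)=-197/132, b=Δ2−h2·(2M2+M3)/6=-53/12
seg 3: a=-5, c=M3/2=19/44, d=(M4−M3)/(6·2)=-19/264, b=Δ3−h3·(2M3+M4)/6=61/66
t_q=13/4 → seg 2, τ=1/4; S=-4+-53/12·τ+54/11·τ²+-197/132·τ³=-13575/2816

  seg 0: a=-3 b=194/33 c=0 d=-223/264
  seg 1: a=2 b=-281/66 c=-223/44 d=439/132
  seg 2: a=-4 b=-53/12 c=54/11 d=-197/132
  seg 3: a=-5 b=61/66 c=19/44 d=-19/264
S(13/4) = -13575/2816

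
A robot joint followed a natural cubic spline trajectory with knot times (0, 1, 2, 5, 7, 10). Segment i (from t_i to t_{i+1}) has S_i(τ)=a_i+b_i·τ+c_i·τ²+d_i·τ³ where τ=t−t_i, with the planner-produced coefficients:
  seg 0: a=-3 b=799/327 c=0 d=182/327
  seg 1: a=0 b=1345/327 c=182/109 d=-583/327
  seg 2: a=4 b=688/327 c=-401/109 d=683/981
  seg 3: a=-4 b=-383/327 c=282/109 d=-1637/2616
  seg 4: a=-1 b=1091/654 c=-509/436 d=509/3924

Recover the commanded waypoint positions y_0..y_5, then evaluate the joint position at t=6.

y_0=-3 y_1=0 y_2=4 y_3=-4 y_4=-1 y_5=-3
S(6) = -2799/872

y_0 = S_0(0) = a_0 = -3
y_1 = S_1(0) = a_1 = 0
y_2 = S_2(0) = a_2 = 4
y_3 = S_3(0) = a_3 = -4
y_4 = S_4(0) = a_4 = -1
y_5 = S_4(3) = -3
t_q=6 is in segment 3 (τ=1); S_3(τ)=-2799/872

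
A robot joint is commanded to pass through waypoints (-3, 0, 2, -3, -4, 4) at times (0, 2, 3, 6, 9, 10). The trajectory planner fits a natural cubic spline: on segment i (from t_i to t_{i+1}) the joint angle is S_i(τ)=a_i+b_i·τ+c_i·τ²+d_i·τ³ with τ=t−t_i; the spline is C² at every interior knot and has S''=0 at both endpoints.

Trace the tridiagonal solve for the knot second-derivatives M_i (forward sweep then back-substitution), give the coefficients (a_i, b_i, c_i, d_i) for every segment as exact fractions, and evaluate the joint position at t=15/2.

Δ: Δ0=3/2, Δ1=2, Δ2=-5/3, Δ3=-1/3, Δ4=8
row 1: diag=6, rhs=3; c'=1/6, d'=1/2
row 2: denom=8−1·1/6=47/6; d'=(-22−1·1/2)/(47/6)=-135/47
row 3: denom=12−3·18/47=510/47; d'=(8−3·-135/47)/(510/47)=781/510
row 4: denom=8−3·47/170=1219/170; d'=(50−3·781/510)/(1219/170)=7719/1219
back: M4=7719/1219
back: M3=781/510−47/170·7719/1219=-802/3657
back: M2=-135/47−18/47·-802/3657=-3399/1219
back: M1=1/2−1/6·-3399/1219=1176/1219
M: M0=0, M1=1176/1219, M2=-3399/1219, M3=-802/3657, M4=7719/1219, M5=0
seg 0: a=-3, c=M0/2=0, d=(M1−M0)/(6·2)=98/1219, b=Δ0−h0·(2M0+M1)/6=2873/2438
seg 1: a=0, c=M1/2=588/1219, d=(M2−M1)/(6·1)=-1525/2438, b=Δ1−h1·(2M1+M2)/6=5225/2438
seg 2: a=2, c=M2/2=-3399/2438, d=(M3−M2)/(6·3)=9395/65826, b=Δ2−h2·(2M2+M3)/6=1501/1219
seg 3: a=-3, c=M3/2=-401/3657, d=(M4−M3)/(6·3)=23959/65826, b=Δ3−h3·(2M3+M4)/6=-7997/2438
seg 4: a=-4, c=M4/2=7719/2438, d=(M5−M4)/(6·1)=-2573/2438, b=Δ4−h4·(2M4+M5)/6=7179/1219
t_q=15/2 → seg 3, τ=3/2; S=-3+-7997/2438·τ+-401/3657·τ²+23959/65826·τ³=-135329/19504

  seg 0: a=-3 b=2873/2438 c=0 d=98/1219
  seg 1: a=0 b=5225/2438 c=588/1219 d=-1525/2438
  seg 2: a=2 b=1501/1219 c=-3399/2438 d=9395/65826
  seg 3: a=-3 b=-7997/2438 c=-401/3657 d=23959/65826
  seg 4: a=-4 b=7179/1219 c=7719/2438 d=-2573/2438
S(15/2) = -135329/19504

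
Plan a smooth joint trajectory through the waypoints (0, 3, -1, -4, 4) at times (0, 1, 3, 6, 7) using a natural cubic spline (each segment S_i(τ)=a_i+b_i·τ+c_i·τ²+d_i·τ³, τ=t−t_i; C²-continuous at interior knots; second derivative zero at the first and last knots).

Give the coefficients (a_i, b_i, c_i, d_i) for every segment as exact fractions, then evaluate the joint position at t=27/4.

  seg 0: a=0 b=1499/394 c=0 d=-317/394
  seg 1: a=3 b=274/197 c=-951/394 d=283/788
  seg 2: a=-1 b=-779/197 c=-51/197 d=245/591
  seg 3: a=-4 b=1120/197 c=684/197 d=-228/197
S(27/4) = 5449/3152

Δ: Δ0=3, Δ1=-2, Δ2=-1, Δ3=8
row 1: diag=6, rhs=-30; c'=1/3, d'=-5
row 2: denom=10−2·1/3=28/3; d'=(6−2·-5)/(28/3)=12/7
row 3: denom=8−3·9/28=197/28; d'=(54−3·12/7)/(197/28)=1368/197
back: M3=1368/197
back: M2=12/7−9/28·1368/197=-102/197
back: M1=-5−1/3·-102/197=-951/197
M: M0=0, M1=-951/197, M2=-102/197, M3=1368/197, M4=0
seg 0: a=0, c=M0/2=0, d=(M1−M0)/(6·1)=-317/394, b=Δ0−h0·(2M0+M1)/6=1499/394
seg 1: a=3, c=M1/2=-951/394, d=(M2−M1)/(6·2)=283/788, b=Δ1−h1·(2M1+M2)/6=274/197
seg 2: a=-1, c=M2/2=-51/197, d=(M3−M2)/(6·3)=245/591, b=Δ2−h2·(2M2+M3)/6=-779/197
seg 3: a=-4, c=M3/2=684/197, d=(M4−M3)/(6·1)=-228/197, b=Δ3−h3·(2M3+M4)/6=1120/197
t_q=27/4 → seg 3, τ=3/4; S=-4+1120/197·τ+684/197·τ²+-228/197·τ³=5449/3152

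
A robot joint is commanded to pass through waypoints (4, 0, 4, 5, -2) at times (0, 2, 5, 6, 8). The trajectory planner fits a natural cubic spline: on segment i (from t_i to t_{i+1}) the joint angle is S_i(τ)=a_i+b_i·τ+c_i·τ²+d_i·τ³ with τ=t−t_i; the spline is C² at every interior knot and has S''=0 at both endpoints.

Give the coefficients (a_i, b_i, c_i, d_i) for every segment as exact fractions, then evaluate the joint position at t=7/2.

  seg 0: a=4 b=-3391/1248 c=0 d=895/4992
  seg 1: a=0 b=-353/624 c=895/832 d=-85/576
  seg 2: a=4 b=4753/2496 c=-105/416 d=-1627/2496
  seg 3: a=5 b=-347/624 c=-1837/832 d=1837/4992
S(7/2) = 7147/6656

Δ: Δ0=-2, Δ1=4/3, Δ2=1, Δ3=-7/2
row 1: diag=10, rhs=20; c'=3/10, d'=2
row 2: denom=8−3·3/10=71/10; d'=(-2−3·2)/(71/10)=-80/71
row 3: denom=6−1·10/71=416/71; d'=(-27−1·-80/71)/(416/71)=-1837/416
back: M3=-1837/416
back: M2=-80/71−10/71·-1837/416=-105/208
back: M1=2−3/10·-105/208=895/416
M: M0=0, M1=895/416, M2=-105/208, M3=-1837/416, M4=0
seg 0: a=4, c=M0/2=0, d=(M1−M0)/(6·2)=895/4992, b=Δ0−h0·(2M0+M1)/6=-3391/1248
seg 1: a=0, c=M1/2=895/832, d=(M2−M1)/(6·3)=-85/576, b=Δ1−h1·(2M1+M2)/6=-353/624
seg 2: a=4, c=M2/2=-105/416, d=(M3−M2)/(6·1)=-1627/2496, b=Δ2−h2·(2M2+M3)/6=4753/2496
seg 3: a=5, c=M3/2=-1837/832, d=(M4−M3)/(6·2)=1837/4992, b=Δ3−h3·(2M3+M4)/6=-347/624
t_q=7/2 → seg 1, τ=3/2; S=0+-353/624·τ+895/832·τ²+-85/576·τ³=7147/6656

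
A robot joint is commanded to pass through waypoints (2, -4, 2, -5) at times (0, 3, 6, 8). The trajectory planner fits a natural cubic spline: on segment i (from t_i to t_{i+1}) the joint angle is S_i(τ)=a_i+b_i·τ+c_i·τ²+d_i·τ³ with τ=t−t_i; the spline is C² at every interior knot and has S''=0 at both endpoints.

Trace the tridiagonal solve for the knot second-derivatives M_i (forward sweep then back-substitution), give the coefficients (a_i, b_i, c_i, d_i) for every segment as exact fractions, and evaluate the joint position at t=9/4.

  seg 0: a=2 b=-261/74 c=0 d=113/666
  seg 1: a=-4 b=39/37 c=113/74 d=-269/666
  seg 2: a=2 b=-51/74 c=-78/37 d=13/37
S(9/4) = -18959/4736

Δ: Δ0=-2, Δ1=2, Δ2=-7/2
row 1: diag=12, rhs=24; c'=1/4, d'=2
row 2: denom=10−3·1/4=37/4; d'=(-33−3·2)/(37/4)=-156/37
back: M2=-156/37
back: M1=2−1/4·-156/37=113/37
M: M0=0, M1=113/37, M2=-156/37, M3=0
seg 0: a=2, c=M0/2=0, d=(M1−M0)/(6·3)=113/666, b=Δ0−h0·(2M0+M1)/6=-261/74
seg 1: a=-4, c=M1/2=113/74, d=(M2−M1)/(6·3)=-269/666, b=Δ1−h1·(2M1+M2)/6=39/37
seg 2: a=2, c=M2/2=-78/37, d=(M3−M2)/(6·2)=13/37, b=Δ2−h2·(2M2+M3)/6=-51/74
t_q=9/4 → seg 0, τ=9/4; S=2+-261/74·τ+0·τ²+113/666·τ³=-18959/4736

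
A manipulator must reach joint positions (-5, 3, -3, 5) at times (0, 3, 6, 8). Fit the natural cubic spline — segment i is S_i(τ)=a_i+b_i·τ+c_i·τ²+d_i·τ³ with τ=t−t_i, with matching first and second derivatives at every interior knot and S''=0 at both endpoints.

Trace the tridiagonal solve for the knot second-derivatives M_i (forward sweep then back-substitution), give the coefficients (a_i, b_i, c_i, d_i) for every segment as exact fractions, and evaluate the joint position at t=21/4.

Δ: Δ0=8/3, Δ1=-2, Δ2=4
row 1: diag=12, rhs=-28; c'=1/4, d'=-7/3
row 2: denom=10−3·1/4=37/4; d'=(36−3·-7/3)/(37/4)=172/37
back: M2=172/37
back: M1=-7/3−1/4·172/37=-388/111
M: M0=0, M1=-388/111, M2=172/37, M3=0
seg 0: a=-5, c=M0/2=0, d=(M1−M0)/(6·3)=-194/999, b=Δ0−h0·(2M0+M1)/6=490/111
seg 1: a=3, c=M1/2=-194/111, d=(M2−M1)/(6·3)=452/999, b=Δ1−h1·(2M1+M2)/6=-92/111
seg 2: a=-3, c=M2/2=86/37, d=(M3−M2)/(6·2)=-43/111, b=Δ2−h2·(2M2+M3)/6=100/111
t_q=21/4 → seg 1, τ=9/4; S=3+-92/111·τ+-194/111·τ²+452/999·τ³=-1515/592

  seg 0: a=-5 b=490/111 c=0 d=-194/999
  seg 1: a=3 b=-92/111 c=-194/111 d=452/999
  seg 2: a=-3 b=100/111 c=86/37 d=-43/111
S(21/4) = -1515/592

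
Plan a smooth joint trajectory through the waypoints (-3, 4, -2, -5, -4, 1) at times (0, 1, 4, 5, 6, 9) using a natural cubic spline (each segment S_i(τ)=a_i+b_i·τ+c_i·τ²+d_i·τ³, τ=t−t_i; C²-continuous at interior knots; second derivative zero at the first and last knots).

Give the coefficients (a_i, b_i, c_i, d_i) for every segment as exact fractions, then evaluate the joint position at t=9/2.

Δ: Δ0=7, Δ1=-2, Δ2=-3, Δ3=1, Δ4=5/3
row 1: diag=8, rhs=-54; c'=3/8, d'=-27/4
row 2: denom=8−3·3/8=55/8; d'=(-6−3·-27/4)/(55/8)=114/55
row 3: denom=4−1·8/55=212/55; d'=(24−1·114/55)/(212/55)=603/106
row 4: denom=8−1·55/212=1641/212; d'=(4−1·603/106)/(1641/212)=-358/1641
back: M4=-358/1641
back: M3=603/106−55/212·-358/1641=9428/1641
back: M2=114/55−8/55·9428/1641=2030/1641
back: M1=-27/4−3/8·2030/1641=-3946/547
M: M0=0, M1=-3946/547, M2=2030/1641, M3=9428/1641, M4=-358/1641, M5=0
seg 0: a=-3, c=M0/2=0, d=(M1−M0)/(6·1)=-1973/1641, b=Δ0−h0·(2M0+M1)/6=13460/1641
seg 1: a=4, c=M1/2=-1973/547, d=(M2−M1)/(6·3)=6934/14769, b=Δ1−h1·(2M1+M2)/6=7541/1641
seg 2: a=-2, c=M2/2=1015/1641, d=(M3−M2)/(6·1)=411/547, b=Δ2−h2·(2M2+M3)/6=-7171/1641
seg 3: a=-5, c=M3/2=4714/1641, d=(M4−M3)/(6·1)=-1631/1641, b=Δ3−h3·(2M3+M4)/6=-1442/1641
seg 4: a=-4, c=M4/2=-179/1641, d=(M5−M4)/(6·3)=179/14769, b=Δ4−h4·(2M4+M5)/6=1031/547
t_q=9/2 → seg 2, τ=1/2; S=-2+-7171/1641·τ+1015/1641·τ²+411/547·τ³=-51677/13128

  seg 0: a=-3 b=13460/1641 c=0 d=-1973/1641
  seg 1: a=4 b=7541/1641 c=-1973/547 d=6934/14769
  seg 2: a=-2 b=-7171/1641 c=1015/1641 d=411/547
  seg 3: a=-5 b=-1442/1641 c=4714/1641 d=-1631/1641
  seg 4: a=-4 b=1031/547 c=-179/1641 d=179/14769
S(9/2) = -51677/13128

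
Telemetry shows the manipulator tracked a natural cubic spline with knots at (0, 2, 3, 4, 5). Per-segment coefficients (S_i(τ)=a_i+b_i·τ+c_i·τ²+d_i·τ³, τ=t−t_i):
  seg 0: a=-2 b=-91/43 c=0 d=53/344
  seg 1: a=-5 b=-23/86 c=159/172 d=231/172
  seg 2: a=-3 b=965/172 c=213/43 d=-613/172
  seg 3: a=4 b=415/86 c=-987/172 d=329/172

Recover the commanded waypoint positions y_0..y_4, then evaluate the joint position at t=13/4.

y_0=-2 y_1=-5 y_2=-3 y_3=4 y_4=5
S(13/4) = -14789/11008

y_0 = S_0(0) = a_0 = -2
y_1 = S_1(0) = a_1 = -5
y_2 = S_2(0) = a_2 = -3
y_3 = S_3(0) = a_3 = 4
y_4 = S_3(1) = 5
t_q=13/4 is in segment 2 (τ=1/4); S_2(τ)=-14789/11008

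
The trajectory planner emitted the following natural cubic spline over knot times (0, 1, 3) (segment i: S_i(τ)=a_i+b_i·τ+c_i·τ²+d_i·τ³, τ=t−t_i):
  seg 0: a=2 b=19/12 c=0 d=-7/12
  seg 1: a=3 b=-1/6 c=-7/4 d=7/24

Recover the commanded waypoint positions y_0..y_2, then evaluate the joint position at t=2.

y_0=2 y_1=3 y_2=-2
S(2) = 11/8

y_0 = S_0(0) = a_0 = 2
y_1 = S_1(0) = a_1 = 3
y_2 = S_1(2) = -2
t_q=2 is in segment 1 (τ=1); S_1(τ)=11/8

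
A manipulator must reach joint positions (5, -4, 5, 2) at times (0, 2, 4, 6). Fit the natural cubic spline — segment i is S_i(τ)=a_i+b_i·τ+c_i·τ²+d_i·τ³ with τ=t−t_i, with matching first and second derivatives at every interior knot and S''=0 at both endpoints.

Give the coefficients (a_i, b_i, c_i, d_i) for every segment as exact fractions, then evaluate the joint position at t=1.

  seg 0: a=5 b=-73/10 c=0 d=7/10
  seg 1: a=-4 b=11/10 c=21/5 d=-5/4
  seg 2: a=5 b=29/10 c=-33/10 d=11/20
S(1) = -8/5

Δ: Δ0=-9/2, Δ1=9/2, Δ2=-3/2
row 1: diag=8, rhs=54; c'=1/4, d'=27/4
row 2: denom=8−2·1/4=15/2; d'=(-36−2·27/4)/(15/2)=-33/5
back: M2=-33/5
back: M1=27/4−1/4·-33/5=42/5
M: M0=0, M1=42/5, M2=-33/5, M3=0
seg 0: a=5, c=M0/2=0, d=(M1−M0)/(6·2)=7/10, b=Δ0−h0·(2M0+M1)/6=-73/10
seg 1: a=-4, c=M1/2=21/5, d=(M2−M1)/(6·2)=-5/4, b=Δ1−h1·(2M1+M2)/6=11/10
seg 2: a=5, c=M2/2=-33/10, d=(M3−M2)/(6·2)=11/20, b=Δ2−h2·(2M2+M3)/6=29/10
t_q=1 → seg 0, τ=1; S=5+-73/10·τ+0·τ²+7/10·τ³=-8/5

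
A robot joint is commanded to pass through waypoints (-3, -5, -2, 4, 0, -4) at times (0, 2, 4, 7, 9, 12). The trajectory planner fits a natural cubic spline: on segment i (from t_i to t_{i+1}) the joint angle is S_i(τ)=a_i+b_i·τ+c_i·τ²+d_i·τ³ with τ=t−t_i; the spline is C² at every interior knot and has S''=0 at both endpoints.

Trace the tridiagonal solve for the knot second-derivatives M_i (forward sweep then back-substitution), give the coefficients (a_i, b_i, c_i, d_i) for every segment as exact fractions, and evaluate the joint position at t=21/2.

Δ: Δ0=-1, Δ1=3/2, Δ2=2, Δ3=-2, Δ4=-4/3
row 1: diag=8, rhs=15; c'=1/4, d'=15/8
row 2: denom=10−2·1/4=19/2; d'=(3−2·15/8)/(19/2)=-3/38
row 3: denom=10−3·6/19=172/19; d'=(-24−3·-3/38)/(172/19)=-21/8
row 4: denom=10−2·19/86=411/43; d'=(4−2·-21/8)/(411/43)=1591/1644
back: M4=1591/1644
back: M3=-21/8−19/86·1591/1644=-4667/1644
back: M2=-3/38−6/19·-4667/1644=112/137
back: M1=15/8−1/4·112/137=1831/1096
M: M0=0, M1=1831/1096, M2=112/137, M3=-4667/1644, M4=1591/1644, M5=0
seg 0: a=-3, c=M0/2=0, d=(M1−M0)/(6·2)=1831/13152, b=Δ0−h0·(2M0+M1)/6=-5119/3288
seg 1: a=-5, c=M1/2=1831/2192, d=(M2−M1)/(6·2)=-935/13152, b=Δ1−h1·(2M1+M2)/6=187/1644
seg 2: a=-2, c=M2/2=56/137, d=(M3−M2)/(6·3)=-6011/29592, b=Δ2−h2·(2M2+M3)/6=8555/3288
seg 3: a=4, c=M3/2=-4667/3288, d=(M4−M3)/(6·2)=1043/3288, b=Δ3−h3·(2M3+M4)/6=-707/1644
seg 4: a=0, c=M4/2=1591/3288, d=(M5−M4)/(6·3)=-1591/29592, b=Δ4−h4·(2M4+M5)/6=-1261/548
t_q=21/2 → seg 4, τ=3/2; S=0+-1261/548·τ+1591/3288·τ²+-1591/29592·τ³=-22309/8768

  seg 0: a=-3 b=-5119/3288 c=0 d=1831/13152
  seg 1: a=-5 b=187/1644 c=1831/2192 d=-935/13152
  seg 2: a=-2 b=8555/3288 c=56/137 d=-6011/29592
  seg 3: a=4 b=-707/1644 c=-4667/3288 d=1043/3288
  seg 4: a=0 b=-1261/548 c=1591/3288 d=-1591/29592
S(21/2) = -22309/8768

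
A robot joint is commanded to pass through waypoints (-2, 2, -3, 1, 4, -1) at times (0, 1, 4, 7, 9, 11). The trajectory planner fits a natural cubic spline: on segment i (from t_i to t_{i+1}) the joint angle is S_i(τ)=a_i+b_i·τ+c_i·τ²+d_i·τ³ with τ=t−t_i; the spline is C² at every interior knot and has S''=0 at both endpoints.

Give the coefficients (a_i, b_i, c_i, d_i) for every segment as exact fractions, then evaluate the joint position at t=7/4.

  seg 0: a=-2 b=7376/1509 c=0 d=-1340/1509
  seg 1: a=2 b=3356/1509 c=-1340/503 d=2063/4527
  seg 2: a=-3 b=-2197/1509 c=723/503 d=-766/4527
  seg 3: a=1 b=3923/1509 c=-43/503 d=-2803/12072
  seg 4: a=4 b=-1595/3018 c=-2975/2012 d=2975/12072
S(7/4) = 76029/32192

Δ: Δ0=4, Δ1=-5/3, Δ2=4/3, Δ3=3/2, Δ4=-5/2
row 1: diag=8, rhs=-34; c'=3/8, d'=-17/4
row 2: denom=12−3·3/8=87/8; d'=(18−3·-17/4)/(87/8)=82/29
row 3: denom=10−3·8/29=266/29; d'=(1−3·82/29)/(266/29)=-31/38
row 4: denom=8−2·29/133=1006/133; d'=(-24−2·-31/38)/(1006/133)=-2975/1006
back: M4=-2975/1006
back: M3=-31/38−29/133·-2975/1006=-86/503
back: M2=82/29−8/29·-86/503=1446/503
back: M1=-17/4−3/8·1446/503=-2680/503
M: M0=0, M1=-2680/503, M2=1446/503, M3=-86/503, M4=-2975/1006, M5=0
seg 0: a=-2, c=M0/2=0, d=(M1−M0)/(6·1)=-1340/1509, b=Δ0−h0·(2M0+M1)/6=7376/1509
seg 1: a=2, c=M1/2=-1340/503, d=(M2−M1)/(6·3)=2063/4527, b=Δ1−h1·(2M1+M2)/6=3356/1509
seg 2: a=-3, c=M2/2=723/503, d=(M3−M2)/(6·3)=-766/4527, b=Δ2−h2·(2M2+M3)/6=-2197/1509
seg 3: a=1, c=M3/2=-43/503, d=(M4−M3)/(6·2)=-2803/12072, b=Δ3−h3·(2M3+M4)/6=3923/1509
seg 4: a=4, c=M4/2=-2975/2012, d=(M5−M4)/(6·2)=2975/12072, b=Δ4−h4·(2M4+M5)/6=-1595/3018
t_q=7/4 → seg 1, τ=3/4; S=2+3356/1509·τ+-1340/503·τ²+2063/4527·τ³=76029/32192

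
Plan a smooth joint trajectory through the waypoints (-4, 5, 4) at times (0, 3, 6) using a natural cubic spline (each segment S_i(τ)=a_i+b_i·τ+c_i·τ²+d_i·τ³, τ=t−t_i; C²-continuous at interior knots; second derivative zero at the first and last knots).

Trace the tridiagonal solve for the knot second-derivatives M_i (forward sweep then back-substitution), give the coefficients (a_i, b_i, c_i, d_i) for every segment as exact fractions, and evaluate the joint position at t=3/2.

  seg 0: a=-4 b=23/6 c=0 d=-5/54
  seg 1: a=5 b=4/3 c=-5/6 d=5/54
S(3/2) = 23/16

Δ: Δ0=3, Δ1=-1/3
row 1: diag=12, rhs=-20; c'=1/4, d'=-5/3
back: M1=-5/3
M: M0=0, M1=-5/3, M2=0
seg 0: a=-4, c=M0/2=0, d=(M1−M0)/(6·3)=-5/54, b=Δ0−h0·(2M0+M1)/6=23/6
seg 1: a=5, c=M1/2=-5/6, d=(M2−M1)/(6·3)=5/54, b=Δ1−h1·(2M1+M2)/6=4/3
t_q=3/2 → seg 0, τ=3/2; S=-4+23/6·τ+0·τ²+-5/54·τ³=23/16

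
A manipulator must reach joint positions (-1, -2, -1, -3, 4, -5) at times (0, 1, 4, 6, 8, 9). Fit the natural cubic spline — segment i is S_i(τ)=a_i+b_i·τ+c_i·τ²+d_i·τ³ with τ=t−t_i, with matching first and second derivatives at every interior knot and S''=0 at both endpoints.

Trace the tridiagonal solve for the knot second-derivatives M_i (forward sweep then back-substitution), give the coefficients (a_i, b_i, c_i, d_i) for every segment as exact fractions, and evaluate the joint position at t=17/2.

  seg 0: a=-1 b=-2981/2199 c=0 d=782/2199
  seg 1: a=-2 b=-635/2199 c=782/733 d=-210/733
  seg 2: a=-1 b=-3569/2199 c=-1108/733 d=4009/4398
  seg 3: a=-3 b=7189/2199 c=2901/733 d=-33797/17592
  seg 4: a=4 b=-17389/4398 c=-22193/2932 d=22193/8796
S(17/2) = 10465/23456

Δ: Δ0=-1, Δ1=1/3, Δ2=-1, Δ3=7/2, Δ4=-9
row 1: diag=8, rhs=8; c'=3/8, d'=1
row 2: denom=10−3·3/8=71/8; d'=(-8−3·1)/(71/8)=-88/71
row 3: denom=8−2·16/71=536/71; d'=(27−2·-88/71)/(536/71)=2093/536
row 4: denom=6−2·71/268=733/134; d'=(-75−2·2093/536)/(733/134)=-22193/1466
back: M4=-22193/1466
back: M3=2093/536−71/268·-22193/1466=5802/733
back: M2=-88/71−16/71·5802/733=-2216/733
back: M1=1−3/8·-2216/733=1564/733
M: M0=0, M1=1564/733, M2=-2216/733, M3=5802/733, M4=-22193/1466, M5=0
seg 0: a=-1, c=M0/2=0, d=(M1−M0)/(6·1)=782/2199, b=Δ0−h0·(2M0+M1)/6=-2981/2199
seg 1: a=-2, c=M1/2=782/733, d=(M2−M1)/(6·3)=-210/733, b=Δ1−h1·(2M1+M2)/6=-635/2199
seg 2: a=-1, c=M2/2=-1108/733, d=(M3−M2)/(6·2)=4009/4398, b=Δ2−h2·(2M2+M3)/6=-3569/2199
seg 3: a=-3, c=M3/2=2901/733, d=(M4−M3)/(6·2)=-33797/17592, b=Δ3−h3·(2M3+M4)/6=7189/2199
seg 4: a=4, c=M4/2=-22193/2932, d=(M5−M4)/(6·1)=22193/8796, b=Δ4−h4·(2M4+M5)/6=-17389/4398
t_q=17/2 → seg 4, τ=1/2; S=4+-17389/4398·τ+-22193/2932·τ²+22193/8796·τ³=10465/23456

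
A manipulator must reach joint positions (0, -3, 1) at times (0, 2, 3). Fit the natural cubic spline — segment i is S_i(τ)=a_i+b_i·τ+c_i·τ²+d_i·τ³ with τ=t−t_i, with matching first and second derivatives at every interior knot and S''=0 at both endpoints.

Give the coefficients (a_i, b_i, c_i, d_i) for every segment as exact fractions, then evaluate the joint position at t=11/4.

  seg 0: a=0 b=-10/3 c=0 d=11/24
  seg 1: a=-3 b=13/6 c=11/4 d=-11/12
S(11/4) = -55/256

Δ: Δ0=-3/2, Δ1=4
row 1: diag=6, rhs=33; c'=1/6, d'=11/2
back: M1=11/2
M: M0=0, M1=11/2, M2=0
seg 0: a=0, c=M0/2=0, d=(M1−M0)/(6·2)=11/24, b=Δ0−h0·(2M0+M1)/6=-10/3
seg 1: a=-3, c=M1/2=11/4, d=(M2−M1)/(6·1)=-11/12, b=Δ1−h1·(2M1+M2)/6=13/6
t_q=11/4 → seg 1, τ=3/4; S=-3+13/6·τ+11/4·τ²+-11/12·τ³=-55/256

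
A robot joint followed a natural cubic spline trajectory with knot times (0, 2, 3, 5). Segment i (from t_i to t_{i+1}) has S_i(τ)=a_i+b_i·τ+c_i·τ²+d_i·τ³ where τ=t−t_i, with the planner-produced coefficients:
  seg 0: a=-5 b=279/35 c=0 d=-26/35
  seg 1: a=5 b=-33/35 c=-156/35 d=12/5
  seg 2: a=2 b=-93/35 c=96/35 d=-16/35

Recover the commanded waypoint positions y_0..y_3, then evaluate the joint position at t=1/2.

y_0=-5 y_1=5 y_2=2 y_3=4
S(1/2) = -31/28

y_0 = S_0(0) = a_0 = -5
y_1 = S_1(0) = a_1 = 5
y_2 = S_2(0) = a_2 = 2
y_3 = S_2(2) = 4
t_q=1/2 is in segment 0 (τ=1/2); S_0(τ)=-31/28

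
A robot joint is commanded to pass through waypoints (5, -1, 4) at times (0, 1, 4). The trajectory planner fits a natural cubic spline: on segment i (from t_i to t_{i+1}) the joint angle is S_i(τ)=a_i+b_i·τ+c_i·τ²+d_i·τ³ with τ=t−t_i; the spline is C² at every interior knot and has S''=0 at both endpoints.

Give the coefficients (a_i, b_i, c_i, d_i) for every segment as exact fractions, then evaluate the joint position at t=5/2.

Δ: Δ0=-6, Δ1=5/3
row 1: diag=8, rhs=46; c'=3/8, d'=23/4
back: M1=23/4
M: M0=0, M1=23/4, M2=0
seg 0: a=5, c=M0/2=0, d=(M1−M0)/(6·1)=23/24, b=Δ0−h0·(2M0+M1)/6=-167/24
seg 1: a=-1, c=M1/2=23/8, d=(M2−M1)/(6·3)=-23/72, b=Δ1−h1·(2M1+M2)/6=-49/12
t_q=5/2 → seg 1, τ=3/2; S=-1+-49/12·τ+23/8·τ²+-23/72·τ³=-111/64

  seg 0: a=5 b=-167/24 c=0 d=23/24
  seg 1: a=-1 b=-49/12 c=23/8 d=-23/72
S(5/2) = -111/64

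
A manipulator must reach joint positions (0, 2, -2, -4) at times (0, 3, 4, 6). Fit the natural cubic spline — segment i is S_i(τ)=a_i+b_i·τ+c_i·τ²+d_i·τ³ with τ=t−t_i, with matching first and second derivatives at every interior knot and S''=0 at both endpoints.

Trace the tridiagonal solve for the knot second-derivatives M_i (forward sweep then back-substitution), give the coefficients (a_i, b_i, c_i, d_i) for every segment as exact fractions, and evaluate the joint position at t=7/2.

  seg 0: a=0 b=373/141 c=0 d=-31/141
  seg 1: a=2 b=-464/141 c=-93/47 d=179/141
  seg 2: a=-2 b=-485/141 c=86/47 d=-43/141
S(7/2) = 7/376

Δ: Δ0=2/3, Δ1=-4, Δ2=-1
row 1: diag=8, rhs=-28; c'=1/8, d'=-7/2
row 2: denom=6−1·1/8=47/8; d'=(18−1·-7/2)/(47/8)=172/47
back: M2=172/47
back: M1=-7/2−1/8·172/47=-186/47
M: M0=0, M1=-186/47, M2=172/47, M3=0
seg 0: a=0, c=M0/2=0, d=(M1−M0)/(6·3)=-31/141, b=Δ0−h0·(2M0+M1)/6=373/141
seg 1: a=2, c=M1/2=-93/47, d=(M2−M1)/(6·1)=179/141, b=Δ1−h1·(2M1+M2)/6=-464/141
seg 2: a=-2, c=M2/2=86/47, d=(M3−M2)/(6·2)=-43/141, b=Δ2−h2·(2M2+M3)/6=-485/141
t_q=7/2 → seg 1, τ=1/2; S=2+-464/141·τ+-93/47·τ²+179/141·τ³=7/376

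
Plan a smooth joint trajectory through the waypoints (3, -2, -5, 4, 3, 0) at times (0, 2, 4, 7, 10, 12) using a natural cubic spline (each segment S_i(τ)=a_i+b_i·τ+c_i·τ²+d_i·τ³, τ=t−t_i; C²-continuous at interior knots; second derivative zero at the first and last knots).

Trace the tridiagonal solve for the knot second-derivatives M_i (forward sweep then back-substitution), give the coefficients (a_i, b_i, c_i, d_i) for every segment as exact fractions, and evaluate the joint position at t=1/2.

  seg 0: a=3 b=-9487/3858 c=0 d=-79/7716
  seg 1: a=-2 b=-9961/3858 c=-79/1286 d=581/1929
  seg 2: a=-5 b=3035/3858 c=2245/1286 d=-5833/17361
  seg 3: a=4 b=8447/3858 c=-4931/3858 d=2530/17361
  seg 4: a=3 b=-5959/3858 c=43/1286 d=-43/7716
S(1/2) = 36403/20576

Δ: Δ0=-5/2, Δ1=-3/2, Δ2=3, Δ3=-1/3, Δ4=-3/2
row 1: diag=8, rhs=6; c'=1/4, d'=3/4
row 2: denom=10−2·1/4=19/2; d'=(27−2·3/4)/(19/2)=51/19
row 3: denom=12−3·6/19=210/19; d'=(-20−3·51/19)/(210/19)=-533/210
row 4: denom=10−3·19/70=643/70; d'=(-7−3·-533/210)/(643/70)=43/643
back: M4=43/643
back: M3=-533/210−19/70·43/643=-4931/1929
back: M2=51/19−6/19·-4931/1929=2245/643
back: M1=3/4−1/4·2245/643=-79/643
M: M0=0, M1=-79/643, M2=2245/643, M3=-4931/1929, M4=43/643, M5=0
seg 0: a=3, c=M0/2=0, d=(M1−M0)/(6·2)=-79/7716, b=Δ0−h0·(2M0+M1)/6=-9487/3858
seg 1: a=-2, c=M1/2=-79/1286, d=(M2−M1)/(6·2)=581/1929, b=Δ1−h1·(2M1+M2)/6=-9961/3858
seg 2: a=-5, c=M2/2=2245/1286, d=(M3−M2)/(6·3)=-5833/17361, b=Δ2−h2·(2M2+M3)/6=3035/3858
seg 3: a=4, c=M3/2=-4931/3858, d=(M4−M3)/(6·3)=2530/17361, b=Δ3−h3·(2M3+M4)/6=8447/3858
seg 4: a=3, c=M4/2=43/1286, d=(M5−M4)/(6·2)=-43/7716, b=Δ4−h4·(2M4+M5)/6=-5959/3858
t_q=1/2 → seg 0, τ=1/2; S=3+-9487/3858·τ+0·τ²+-79/7716·τ³=36403/20576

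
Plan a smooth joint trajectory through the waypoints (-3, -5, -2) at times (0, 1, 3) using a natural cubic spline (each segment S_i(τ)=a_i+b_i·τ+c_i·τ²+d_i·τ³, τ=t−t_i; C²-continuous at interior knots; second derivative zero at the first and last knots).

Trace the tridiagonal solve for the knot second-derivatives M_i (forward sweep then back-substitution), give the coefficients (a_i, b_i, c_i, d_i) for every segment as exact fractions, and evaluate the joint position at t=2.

  seg 0: a=-3 b=-31/12 c=0 d=7/12
  seg 1: a=-5 b=-5/6 c=7/4 d=-7/24
S(2) = -35/8

Δ: Δ0=-2, Δ1=3/2
row 1: diag=6, rhs=21; c'=1/3, d'=7/2
back: M1=7/2
M: M0=0, M1=7/2, M2=0
seg 0: a=-3, c=M0/2=0, d=(M1−M0)/(6·1)=7/12, b=Δ0−h0·(2M0+M1)/6=-31/12
seg 1: a=-5, c=M1/2=7/4, d=(M2−M1)/(6·2)=-7/24, b=Δ1−h1·(2M1+M2)/6=-5/6
t_q=2 → seg 1, τ=1; S=-5+-5/6·τ+7/4·τ²+-7/24·τ³=-35/8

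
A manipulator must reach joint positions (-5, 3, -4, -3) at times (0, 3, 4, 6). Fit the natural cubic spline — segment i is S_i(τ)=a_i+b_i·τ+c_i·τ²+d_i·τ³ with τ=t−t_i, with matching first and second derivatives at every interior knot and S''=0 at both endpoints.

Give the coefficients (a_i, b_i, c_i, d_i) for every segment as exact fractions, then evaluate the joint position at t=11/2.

  seg 0: a=-5 b=1931/282 c=0 d=-131/282
  seg 1: a=3 b=-803/141 c=-393/94 d=811/282
  seg 2: a=-4 b=-1531/282 c=209/47 d=-209/282
S(11/2) = -3489/752

Δ: Δ0=8/3, Δ1=-7, Δ2=1/2
row 1: diag=8, rhs=-58; c'=1/8, d'=-29/4
row 2: denom=6−1·1/8=47/8; d'=(45−1·-29/4)/(47/8)=418/47
back: M2=418/47
back: M1=-29/4−1/8·418/47=-393/47
M: M0=0, M1=-393/47, M2=418/47, M3=0
seg 0: a=-5, c=M0/2=0, d=(M1−M0)/(6·3)=-131/282, b=Δ0−h0·(2M0+M1)/6=1931/282
seg 1: a=3, c=M1/2=-393/94, d=(M2−M1)/(6·1)=811/282, b=Δ1−h1·(2M1+M2)/6=-803/141
seg 2: a=-4, c=M2/2=209/47, d=(M3−M2)/(6·2)=-209/282, b=Δ2−h2·(2M2+M3)/6=-1531/282
t_q=11/2 → seg 2, τ=3/2; S=-4+-1531/282·τ+209/47·τ²+-209/282·τ³=-3489/752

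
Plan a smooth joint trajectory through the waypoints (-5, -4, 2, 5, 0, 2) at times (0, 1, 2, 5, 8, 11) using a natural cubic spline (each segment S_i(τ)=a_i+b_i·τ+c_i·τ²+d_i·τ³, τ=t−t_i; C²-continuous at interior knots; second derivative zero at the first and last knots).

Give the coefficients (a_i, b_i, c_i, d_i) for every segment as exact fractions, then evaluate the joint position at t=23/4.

  seg 0: a=-5 b=-185/417 c=0 d=602/417
  seg 1: a=-4 b=1621/417 c=602/139 d=-925/417
  seg 2: a=2 b=2458/417 c=-323/139 d=866/3753
  seg 3: a=5 b=-758/417 c=-103/417 d=124/1251
  seg 4: a=0 b=-260/417 c=269/417 d=-269/3753
S(23/4) = 492/139

Δ: Δ0=1, Δ1=6, Δ2=1, Δ3=-5/3, Δ4=2/3
row 1: diag=4, rhs=30; c'=1/4, d'=15/2
row 2: denom=8−1·1/4=31/4; d'=(-30−1·15/2)/(31/4)=-150/31
row 3: denom=12−3·12/31=336/31; d'=(-16−3·-150/31)/(336/31)=-23/168
row 4: denom=12−3·31/112=1251/112; d'=(14−3·-23/168)/(1251/112)=538/417
back: M4=538/417
back: M3=-23/168−31/112·538/417=-206/417
back: M2=-150/31−12/31·-206/417=-646/139
back: M1=15/2−1/4·-646/139=1204/139
M: M0=0, M1=1204/139, M2=-646/139, M3=-206/417, M4=538/417, M5=0
seg 0: a=-5, c=M0/2=0, d=(M1−M0)/(6·1)=602/417, b=Δ0−h0·(2M0+M1)/6=-185/417
seg 1: a=-4, c=M1/2=602/139, d=(M2−M1)/(6·1)=-925/417, b=Δ1−h1·(2M1+M2)/6=1621/417
seg 2: a=2, c=M2/2=-323/139, d=(M3−M2)/(6·3)=866/3753, b=Δ2−h2·(2M2+M3)/6=2458/417
seg 3: a=5, c=M3/2=-103/417, d=(M4−M3)/(6·3)=124/1251, b=Δ3−h3·(2M3+M4)/6=-758/417
seg 4: a=0, c=M4/2=269/417, d=(M5−M4)/(6·3)=-269/3753, b=Δ4−h4·(2M4+M5)/6=-260/417
t_q=23/4 → seg 3, τ=3/4; S=5+-758/417·τ+-103/417·τ²+124/1251·τ³=492/139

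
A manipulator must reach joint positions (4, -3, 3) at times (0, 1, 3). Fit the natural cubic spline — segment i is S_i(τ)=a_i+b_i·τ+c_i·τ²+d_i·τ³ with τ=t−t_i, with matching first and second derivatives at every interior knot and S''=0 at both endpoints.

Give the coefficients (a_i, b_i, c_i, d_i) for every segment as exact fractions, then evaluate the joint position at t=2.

  seg 0: a=4 b=-26/3 c=0 d=5/3
  seg 1: a=-3 b=-11/3 c=5 d=-5/6
S(2) = -5/2

Δ: Δ0=-7, Δ1=3
row 1: diag=6, rhs=60; c'=1/3, d'=10
back: M1=10
M: M0=0, M1=10, M2=0
seg 0: a=4, c=M0/2=0, d=(M1−M0)/(6·1)=5/3, b=Δ0−h0·(2M0+M1)/6=-26/3
seg 1: a=-3, c=M1/2=5, d=(M2−M1)/(6·2)=-5/6, b=Δ1−h1·(2M1+M2)/6=-11/3
t_q=2 → seg 1, τ=1; S=-3+-11/3·τ+5·τ²+-5/6·τ³=-5/2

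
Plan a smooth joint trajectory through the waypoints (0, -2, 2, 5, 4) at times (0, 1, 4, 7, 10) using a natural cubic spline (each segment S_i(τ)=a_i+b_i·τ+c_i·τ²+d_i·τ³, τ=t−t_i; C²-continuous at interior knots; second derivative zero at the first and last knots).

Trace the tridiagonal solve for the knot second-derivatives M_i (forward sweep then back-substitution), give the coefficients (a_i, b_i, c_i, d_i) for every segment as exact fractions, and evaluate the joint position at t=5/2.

Δ: Δ0=-2, Δ1=4/3, Δ2=1, Δ3=-1/3
row 1: diag=8, rhs=20; c'=3/8, d'=5/2
row 2: denom=12−3·3/8=87/8; d'=(-2−3·5/2)/(87/8)=-76/87
row 3: denom=12−3·8/29=324/29; d'=(-8−3·-76/87)/(324/29)=-13/27
back: M3=-13/27
back: M2=-76/87−8/29·-13/27=-20/27
back: M1=5/2−3/8·-20/27=25/9
M: M0=0, M1=25/9, M2=-20/27, M3=-13/27, M4=0
seg 0: a=0, c=M0/2=0, d=(M1−M0)/(6·1)=25/54, b=Δ0−h0·(2M0+M1)/6=-133/54
seg 1: a=-2, c=M1/2=25/18, d=(M2−M1)/(6·3)=-95/486, b=Δ1−h1·(2M1+M2)/6=-29/27
seg 2: a=2, c=M2/2=-10/27, d=(M3−M2)/(6·3)=7/486, b=Δ2−h2·(2M2+M3)/6=107/54
seg 3: a=5, c=M3/2=-13/54, d=(M4−M3)/(6·3)=13/486, b=Δ3−h3·(2M3+M4)/6=4/27
t_q=5/2 → seg 1, τ=3/2; S=-2+-29/27·τ+25/18·τ²+-95/486·τ³=-55/48

  seg 0: a=0 b=-133/54 c=0 d=25/54
  seg 1: a=-2 b=-29/27 c=25/18 d=-95/486
  seg 2: a=2 b=107/54 c=-10/27 d=7/486
  seg 3: a=5 b=4/27 c=-13/54 d=13/486
S(5/2) = -55/48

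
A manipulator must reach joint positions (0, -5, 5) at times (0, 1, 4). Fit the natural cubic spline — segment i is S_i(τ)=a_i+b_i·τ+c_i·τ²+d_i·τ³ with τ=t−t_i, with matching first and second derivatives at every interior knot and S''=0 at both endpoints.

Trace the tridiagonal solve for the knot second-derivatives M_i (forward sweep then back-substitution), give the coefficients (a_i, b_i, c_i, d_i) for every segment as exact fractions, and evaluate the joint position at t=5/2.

  seg 0: a=0 b=-145/24 c=0 d=25/24
  seg 1: a=-5 b=-35/12 c=25/8 d=-25/72
S(5/2) = -225/64

Δ: Δ0=-5, Δ1=10/3
row 1: diag=8, rhs=50; c'=3/8, d'=25/4
back: M1=25/4
M: M0=0, M1=25/4, M2=0
seg 0: a=0, c=M0/2=0, d=(M1−M0)/(6·1)=25/24, b=Δ0−h0·(2M0+M1)/6=-145/24
seg 1: a=-5, c=M1/2=25/8, d=(M2−M1)/(6·3)=-25/72, b=Δ1−h1·(2M1+M2)/6=-35/12
t_q=5/2 → seg 1, τ=3/2; S=-5+-35/12·τ+25/8·τ²+-25/72·τ³=-225/64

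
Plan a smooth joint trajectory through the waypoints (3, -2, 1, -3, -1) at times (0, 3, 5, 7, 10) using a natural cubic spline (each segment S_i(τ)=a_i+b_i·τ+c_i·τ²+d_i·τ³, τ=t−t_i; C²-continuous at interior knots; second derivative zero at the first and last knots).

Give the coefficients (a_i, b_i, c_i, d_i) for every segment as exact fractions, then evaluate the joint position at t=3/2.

  seg 0: a=3 b=-541/180 c=0 d=241/1620
  seg 1: a=-2 b=91/90 c=241/180 d=-197/360
  seg 2: a=1 b=-1/5 c=-35/18 d=47/90
  seg 3: a=-3 b=-77/45 c=107/90 d=-107/810
S(3/2) = -161/160

Δ: Δ0=-5/3, Δ1=3/2, Δ2=-2, Δ3=2/3
row 1: diag=10, rhs=19; c'=1/5, d'=19/10
row 2: denom=8−2·1/5=38/5; d'=(-21−2·19/10)/(38/5)=-62/19
row 3: denom=10−2·5/19=180/19; d'=(16−2·-62/19)/(180/19)=107/45
back: M3=107/45
back: M2=-62/19−5/19·107/45=-35/9
back: M1=19/10−1/5·-35/9=241/90
M: M0=0, M1=241/90, M2=-35/9, M3=107/45, M4=0
seg 0: a=3, c=M0/2=0, d=(M1−M0)/(6·3)=241/1620, b=Δ0−h0·(2M0+M1)/6=-541/180
seg 1: a=-2, c=M1/2=241/180, d=(M2−M1)/(6·2)=-197/360, b=Δ1−h1·(2M1+M2)/6=91/90
seg 2: a=1, c=M2/2=-35/18, d=(M3−M2)/(6·2)=47/90, b=Δ2−h2·(2M2+M3)/6=-1/5
seg 3: a=-3, c=M3/2=107/90, d=(M4−M3)/(6·3)=-107/810, b=Δ3−h3·(2M3+M4)/6=-77/45
t_q=3/2 → seg 0, τ=3/2; S=3+-541/180·τ+0·τ²+241/1620·τ³=-161/160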